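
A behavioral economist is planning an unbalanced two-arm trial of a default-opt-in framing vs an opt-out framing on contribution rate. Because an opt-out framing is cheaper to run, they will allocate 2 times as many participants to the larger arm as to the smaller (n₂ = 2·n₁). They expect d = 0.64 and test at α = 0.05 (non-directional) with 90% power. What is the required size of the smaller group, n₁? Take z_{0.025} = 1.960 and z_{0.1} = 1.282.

n₁ = 39

With allocation ratio k = n₂/n₁ = 2, Var(x̄₁−x̄₂) = σ²(1/n₁ + 1/(k·n₁)) = σ²·(k+1)/(k·n₁).
So n₁ = (1 + 1/k)·((z_{α/2} + z_β)/d)² = 1.500 × (3.242/0.64)².
n₁ = 1.500 × 25.66 = 38.5.
Round up: n₁ = 39, giving n₂ = 2 × 39 = 78.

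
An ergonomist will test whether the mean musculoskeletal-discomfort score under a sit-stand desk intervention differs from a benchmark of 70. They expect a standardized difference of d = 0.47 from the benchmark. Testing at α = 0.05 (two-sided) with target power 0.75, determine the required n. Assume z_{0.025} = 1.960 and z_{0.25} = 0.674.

For a one-sample test: n = ((z_{α/2} + z_β) / d)².
z_{α/2} + z_β = 1.960 + 0.674 = 2.634.
n = (2.634 / 0.47)² = 5.604² = 31.41.
Round up.

n = 32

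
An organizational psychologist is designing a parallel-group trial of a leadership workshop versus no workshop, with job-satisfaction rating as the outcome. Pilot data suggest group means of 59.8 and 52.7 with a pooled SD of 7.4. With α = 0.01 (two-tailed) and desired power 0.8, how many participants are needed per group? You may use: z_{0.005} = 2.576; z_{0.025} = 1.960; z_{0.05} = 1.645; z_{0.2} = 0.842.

Cohen's d = |M₁ − M₂| / SD_pooled = |59.8 − 52.7| / 7.4 = 7.1 / 7.4 = 0.959.
For two independent groups with equal n: n = 2·((z_{α/2} + z_β) / d)².
z_{α/2} + z_β = 2.576 + 0.842 = 3.418.
n = 2 × (3.418 / 0.959)² = 2 × 3.564² = 2 × 12.70 = 25.4.
Round up to the next whole participant.

n = 26 per group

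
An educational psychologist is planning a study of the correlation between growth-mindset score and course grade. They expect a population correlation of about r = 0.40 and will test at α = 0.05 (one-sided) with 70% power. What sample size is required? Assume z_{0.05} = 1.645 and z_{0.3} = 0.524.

Fisher's z: C = ½·ln((1+r)/(1−r)) = ½·ln(2.3333) = 0.4236.
n = ((z_{α} + z_β)/C)² + 3.
(1.645 + 0.524) / 0.4236 = 2.169 / 0.4236 = 5.120.
n = 5.120² + 3 = 26.22 + 3 = 29.2.
Round up.

n = 30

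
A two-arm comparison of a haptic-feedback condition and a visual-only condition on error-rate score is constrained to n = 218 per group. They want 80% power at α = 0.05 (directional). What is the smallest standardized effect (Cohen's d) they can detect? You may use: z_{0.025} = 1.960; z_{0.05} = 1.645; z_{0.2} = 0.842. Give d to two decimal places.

d_min ≈ 0.24

For two independent groups of n = 218 each: d_min = (z_{α} + z_β)·√(2/n).
z-sum = 1.645 + 0.842 = 2.487.
d_min = 2.487 × √(2/218) = 2.487 × 0.0958 = 0.238.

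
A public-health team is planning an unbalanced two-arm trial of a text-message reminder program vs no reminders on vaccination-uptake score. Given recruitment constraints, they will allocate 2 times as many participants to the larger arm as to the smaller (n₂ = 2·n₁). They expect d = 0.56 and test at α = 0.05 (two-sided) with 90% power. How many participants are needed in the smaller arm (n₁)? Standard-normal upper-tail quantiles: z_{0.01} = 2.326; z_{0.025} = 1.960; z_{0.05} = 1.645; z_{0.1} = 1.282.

n₁ = 51

With allocation ratio k = n₂/n₁ = 2, Var(x̄₁−x̄₂) = σ²(1/n₁ + 1/(k·n₁)) = σ²·(k+1)/(k·n₁).
So n₁ = (1 + 1/k)·((z_{α/2} + z_β)/d)² = 1.500 × (3.242/0.56)².
n₁ = 1.500 × 33.52 = 50.3.
Round up: n₁ = 51, giving n₂ = 2 × 51 = 102.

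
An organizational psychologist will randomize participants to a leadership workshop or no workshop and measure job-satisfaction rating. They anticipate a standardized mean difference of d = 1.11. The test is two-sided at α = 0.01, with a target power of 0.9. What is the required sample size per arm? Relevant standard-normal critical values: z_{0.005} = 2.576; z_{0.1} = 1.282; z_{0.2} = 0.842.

n = 25 per group

For two independent groups with equal n: n = 2·((z_{α/2} + z_β) / d)².
z_{α/2} + z_β = 2.576 + 1.282 = 3.858.
n = 2 × (3.858 / 1.11)² = 2 × 3.476² = 2 × 12.08 = 24.2.
Round up to the next whole participant.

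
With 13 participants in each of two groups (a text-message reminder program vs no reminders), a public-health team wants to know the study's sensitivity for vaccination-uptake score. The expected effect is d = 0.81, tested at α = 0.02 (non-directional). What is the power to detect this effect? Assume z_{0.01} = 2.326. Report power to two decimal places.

For two equal groups, power = Φ(d·√(n/2) − z_{α/2}).
d·√(n/2) = 0.81 × √(13/2) = 0.81 × 2.550 = 2.065.
z_β = 2.065 − 2.326 = -0.261.
Power = Φ(-0.261) = 0.397.

power ≈ 0.40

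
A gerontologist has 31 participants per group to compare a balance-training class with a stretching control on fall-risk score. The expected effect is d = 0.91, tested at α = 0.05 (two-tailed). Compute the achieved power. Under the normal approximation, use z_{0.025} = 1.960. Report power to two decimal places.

power ≈ 0.95

For two equal groups, power = Φ(d·√(n/2) − z_{α/2}).
d·√(n/2) = 0.91 × √(31/2) = 0.91 × 3.937 = 3.583.
z_β = 3.583 − 1.960 = 1.623.
Power = Φ(1.623) = 0.948.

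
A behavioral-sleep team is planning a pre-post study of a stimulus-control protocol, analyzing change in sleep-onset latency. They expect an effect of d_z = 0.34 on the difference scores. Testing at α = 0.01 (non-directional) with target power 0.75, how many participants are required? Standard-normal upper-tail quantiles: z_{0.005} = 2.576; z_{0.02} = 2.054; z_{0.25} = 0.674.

For a paired (one-sample on differences) test: n = ((z_{α/2} + z_β) / d)².
z_{α/2} + z_β = 2.576 + 0.674 = 3.250.
n = (3.250 / 0.34)² = 9.559² = 91.37.
Round up.

n = 92 pairs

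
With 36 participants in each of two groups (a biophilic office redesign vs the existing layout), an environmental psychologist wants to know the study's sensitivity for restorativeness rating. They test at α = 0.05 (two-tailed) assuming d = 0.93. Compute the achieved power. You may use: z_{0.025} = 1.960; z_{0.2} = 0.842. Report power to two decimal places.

For two equal groups, power = Φ(d·√(n/2) − z_{α/2}).
d·√(n/2) = 0.93 × √(36/2) = 0.93 × 4.243 = 3.946.
z_β = 3.946 − 1.960 = 1.986.
Power = Φ(1.986) = 0.976.

power ≈ 0.98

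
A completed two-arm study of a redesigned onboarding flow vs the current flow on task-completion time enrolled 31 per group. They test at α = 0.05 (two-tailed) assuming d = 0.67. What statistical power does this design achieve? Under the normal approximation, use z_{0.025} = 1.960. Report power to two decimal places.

power ≈ 0.75

For two equal groups, power = Φ(d·√(n/2) − z_{α/2}).
d·√(n/2) = 0.67 × √(31/2) = 0.67 × 3.937 = 2.638.
z_β = 2.638 − 1.960 = 0.678.
Power = Φ(0.678) = 0.751.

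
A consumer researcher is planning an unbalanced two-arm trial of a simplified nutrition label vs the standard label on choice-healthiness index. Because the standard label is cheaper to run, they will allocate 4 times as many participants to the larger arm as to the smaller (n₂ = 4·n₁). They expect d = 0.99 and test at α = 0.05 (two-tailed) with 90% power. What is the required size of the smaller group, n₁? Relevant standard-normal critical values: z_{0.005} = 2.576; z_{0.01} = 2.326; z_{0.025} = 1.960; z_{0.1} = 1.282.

n₁ = 14

With allocation ratio k = n₂/n₁ = 4, Var(x̄₁−x̄₂) = σ²(1/n₁ + 1/(k·n₁)) = σ²·(k+1)/(k·n₁).
So n₁ = (1 + 1/k)·((z_{α/2} + z_β)/d)² = 1.250 × (3.242/0.99)².
n₁ = 1.250 × 10.72 = 13.4.
Round up: n₁ = 14, giving n₂ = 4 × 14 = 56.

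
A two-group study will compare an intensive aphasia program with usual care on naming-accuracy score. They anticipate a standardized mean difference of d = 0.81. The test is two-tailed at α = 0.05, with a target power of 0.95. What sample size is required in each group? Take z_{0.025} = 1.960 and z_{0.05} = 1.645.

For two independent groups with equal n: n = 2·((z_{α/2} + z_β) / d)².
z_{α/2} + z_β = 1.960 + 1.645 = 3.605.
n = 2 × (3.605 / 0.81)² = 2 × 4.451² = 2 × 19.81 = 39.6.
Round up to the next whole participant.

n = 40 per group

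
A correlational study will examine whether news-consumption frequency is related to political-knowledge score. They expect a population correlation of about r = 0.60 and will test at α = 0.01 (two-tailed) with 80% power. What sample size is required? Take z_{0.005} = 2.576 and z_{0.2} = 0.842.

Fisher's z: C = ½·ln((1+r)/(1−r)) = ½·ln(4.0000) = 0.6931.
n = ((z_{α/2} + z_β)/C)² + 3.
(2.576 + 0.842) / 0.6931 = 3.418 / 0.6931 = 4.931.
n = 4.931² + 3 = 24.32 + 3 = 27.3.
Round up.

n = 28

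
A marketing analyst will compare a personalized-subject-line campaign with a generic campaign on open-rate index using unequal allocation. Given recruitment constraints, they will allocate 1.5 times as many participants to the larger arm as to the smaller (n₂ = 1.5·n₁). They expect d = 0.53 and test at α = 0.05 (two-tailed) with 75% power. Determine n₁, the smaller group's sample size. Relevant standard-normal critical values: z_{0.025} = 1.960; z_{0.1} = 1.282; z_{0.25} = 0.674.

With allocation ratio k = n₂/n₁ = 1.5, Var(x̄₁−x̄₂) = σ²(1/n₁ + 1/(k·n₁)) = σ²·(k+1)/(k·n₁).
So n₁ = (1 + 1/k)·((z_{α/2} + z_β)/d)² = 1.667 × (2.634/0.53)².
n₁ = 1.667 × 24.70 = 41.2.
Round up: n₁ = 42, giving n₂ = 1.5 × 42 = 63.

n₁ = 42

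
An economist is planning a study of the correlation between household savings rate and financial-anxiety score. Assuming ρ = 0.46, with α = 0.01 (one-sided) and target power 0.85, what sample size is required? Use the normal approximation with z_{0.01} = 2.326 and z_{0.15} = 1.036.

n = 49

Fisher's z: C = ½·ln((1+r)/(1−r)) = ½·ln(2.7037) = 0.4973.
n = ((z_{α} + z_β)/C)² + 3.
(2.326 + 1.036) / 0.4973 = 3.362 / 0.4973 = 6.761.
n = 6.761² + 3 = 45.70 + 3 = 48.7.
Round up.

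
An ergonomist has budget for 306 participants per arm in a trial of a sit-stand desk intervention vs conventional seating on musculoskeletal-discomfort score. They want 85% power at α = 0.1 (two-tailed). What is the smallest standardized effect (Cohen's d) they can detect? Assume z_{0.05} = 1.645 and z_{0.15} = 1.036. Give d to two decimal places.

d_min ≈ 0.22

For two independent groups of n = 306 each: d_min = (z_{α/2} + z_β)·√(2/n).
z-sum = 1.645 + 1.036 = 2.681.
d_min = 2.681 × √(2/306) = 2.681 × 0.0808 = 0.217.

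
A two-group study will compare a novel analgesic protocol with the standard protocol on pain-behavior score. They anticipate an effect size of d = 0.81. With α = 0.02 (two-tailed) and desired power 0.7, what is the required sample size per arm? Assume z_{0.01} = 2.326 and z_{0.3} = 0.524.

n = 25 per group

For two independent groups with equal n: n = 2·((z_{α/2} + z_β) / d)².
z_{α/2} + z_β = 2.326 + 0.524 = 2.850.
n = 2 × (2.850 / 0.81)² = 2 × 3.519² = 2 × 12.38 = 24.8.
Round up to the next whole participant.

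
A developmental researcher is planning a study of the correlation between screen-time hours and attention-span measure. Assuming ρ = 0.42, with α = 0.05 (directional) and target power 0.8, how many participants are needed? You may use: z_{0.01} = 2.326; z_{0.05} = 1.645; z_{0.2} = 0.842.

n = 34

Fisher's z: C = ½·ln((1+r)/(1−r)) = ½·ln(2.4483) = 0.4477.
n = ((z_{α} + z_β)/C)² + 3.
(1.645 + 0.842) / 0.4477 = 2.487 / 0.4477 = 5.555.
n = 5.555² + 3 = 30.86 + 3 = 33.9.
Round up.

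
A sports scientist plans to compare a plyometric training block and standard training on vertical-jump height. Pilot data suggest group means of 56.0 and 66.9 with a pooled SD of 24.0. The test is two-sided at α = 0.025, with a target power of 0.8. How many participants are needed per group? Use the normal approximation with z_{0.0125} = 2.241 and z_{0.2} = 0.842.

Cohen's d = |M₁ − M₂| / SD_pooled = |56.0 − 66.9| / 24.0 = 10.9 / 24.0 = 0.454.
For two independent groups with equal n: n = 2·((z_{α/2} + z_β) / d)².
z_{α/2} + z_β = 2.241 + 0.842 = 3.083.
n = 2 × (3.083 / 0.454)² = 2 × 6.791² = 2 × 46.11 = 92.2.
Round up to the next whole participant.

n = 93 per group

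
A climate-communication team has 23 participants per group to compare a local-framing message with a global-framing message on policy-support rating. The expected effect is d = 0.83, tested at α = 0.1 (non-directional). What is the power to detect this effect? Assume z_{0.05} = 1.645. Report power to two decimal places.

power ≈ 0.88

For two equal groups, power = Φ(d·√(n/2) − z_{α/2}).
d·√(n/2) = 0.83 × √(23/2) = 0.83 × 3.391 = 2.815.
z_β = 2.815 − 1.645 = 1.170.
Power = Φ(1.170) = 0.879.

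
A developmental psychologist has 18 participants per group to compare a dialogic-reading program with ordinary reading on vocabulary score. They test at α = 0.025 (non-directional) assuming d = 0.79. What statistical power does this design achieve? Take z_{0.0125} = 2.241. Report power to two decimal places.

power ≈ 0.55

For two equal groups, power = Φ(d·√(n/2) − z_{α/2}).
d·√(n/2) = 0.79 × √(18/2) = 0.79 × 3.000 = 2.370.
z_β = 2.370 − 2.241 = 0.129.
Power = Φ(0.129) = 0.551.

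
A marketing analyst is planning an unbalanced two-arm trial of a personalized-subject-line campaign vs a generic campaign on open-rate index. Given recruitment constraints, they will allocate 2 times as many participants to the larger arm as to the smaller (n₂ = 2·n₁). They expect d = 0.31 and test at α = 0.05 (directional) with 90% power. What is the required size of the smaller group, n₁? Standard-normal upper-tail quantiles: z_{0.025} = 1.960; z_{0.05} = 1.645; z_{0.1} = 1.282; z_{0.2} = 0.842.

n₁ = 134

With allocation ratio k = n₂/n₁ = 2, Var(x̄₁−x̄₂) = σ²(1/n₁ + 1/(k·n₁)) = σ²·(k+1)/(k·n₁).
So n₁ = (1 + 1/k)·((z_{α} + z_β)/d)² = 1.500 × (2.927/0.31)².
n₁ = 1.500 × 89.15 = 133.7.
Round up: n₁ = 134, giving n₂ = 2 × 134 = 268.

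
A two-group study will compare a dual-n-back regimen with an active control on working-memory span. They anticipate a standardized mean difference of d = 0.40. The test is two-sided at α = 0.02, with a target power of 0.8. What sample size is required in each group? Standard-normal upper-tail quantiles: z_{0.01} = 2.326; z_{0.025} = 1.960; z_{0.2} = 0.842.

For two independent groups with equal n: n = 2·((z_{α/2} + z_β) / d)².
z_{α/2} + z_β = 2.326 + 0.842 = 3.168.
n = 2 × (3.168 / 0.40)² = 2 × 7.920² = 2 × 62.73 = 125.5.
Round up to the next whole participant.

n = 126 per group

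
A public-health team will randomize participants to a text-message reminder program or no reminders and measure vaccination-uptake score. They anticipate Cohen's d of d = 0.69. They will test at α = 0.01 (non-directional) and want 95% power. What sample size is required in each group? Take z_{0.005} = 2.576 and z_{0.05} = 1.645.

For two independent groups with equal n: n = 2·((z_{α/2} + z_β) / d)².
z_{α/2} + z_β = 2.576 + 1.645 = 4.221.
n = 2 × (4.221 / 0.69)² = 2 × 6.117² = 2 × 37.42 = 74.8.
Round up to the next whole participant.

n = 75 per group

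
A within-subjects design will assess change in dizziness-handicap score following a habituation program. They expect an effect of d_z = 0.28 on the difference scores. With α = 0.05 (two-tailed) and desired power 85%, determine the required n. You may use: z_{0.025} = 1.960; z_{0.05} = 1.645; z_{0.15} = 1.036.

For a paired (one-sample on differences) test: n = ((z_{α/2} + z_β) / d)².
z_{α/2} + z_β = 1.960 + 1.036 = 2.996.
n = (2.996 / 0.28)² = 10.700² = 114.49.
Round up.

n = 115 pairs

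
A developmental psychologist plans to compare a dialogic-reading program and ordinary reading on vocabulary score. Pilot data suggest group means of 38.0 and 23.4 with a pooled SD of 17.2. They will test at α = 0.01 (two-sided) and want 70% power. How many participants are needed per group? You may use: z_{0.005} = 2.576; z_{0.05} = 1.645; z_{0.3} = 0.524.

n = 27 per group

Cohen's d = |M₁ − M₂| / SD_pooled = |38.0 − 23.4| / 17.2 = 14.6 / 17.2 = 0.849.
For two independent groups with equal n: n = 2·((z_{α/2} + z_β) / d)².
z_{α/2} + z_β = 2.576 + 0.524 = 3.100.
n = 2 × (3.100 / 0.849)² = 2 × 3.651² = 2 × 13.33 = 26.7.
Round up to the next whole participant.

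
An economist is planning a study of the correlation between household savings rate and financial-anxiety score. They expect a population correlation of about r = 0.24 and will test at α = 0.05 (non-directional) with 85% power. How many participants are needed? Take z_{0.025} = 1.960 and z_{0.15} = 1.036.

n = 153

Fisher's z: C = ½·ln((1+r)/(1−r)) = ½·ln(1.6316) = 0.2448.
n = ((z_{α/2} + z_β)/C)² + 3.
(1.960 + 1.036) / 0.2448 = 2.996 / 0.2448 = 12.239.
n = 12.239² + 3 = 149.78 + 3 = 152.8.
Round up.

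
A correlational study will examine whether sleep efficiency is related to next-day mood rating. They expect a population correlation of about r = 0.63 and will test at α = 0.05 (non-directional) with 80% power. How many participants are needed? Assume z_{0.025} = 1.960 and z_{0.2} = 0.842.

n = 18

Fisher's z: C = ½·ln((1+r)/(1−r)) = ½·ln(4.4054) = 0.7414.
n = ((z_{α/2} + z_β)/C)² + 3.
(1.960 + 0.842) / 0.7414 = 2.802 / 0.7414 = 3.779.
n = 3.779² + 3 = 14.28 + 3 = 17.3.
Round up.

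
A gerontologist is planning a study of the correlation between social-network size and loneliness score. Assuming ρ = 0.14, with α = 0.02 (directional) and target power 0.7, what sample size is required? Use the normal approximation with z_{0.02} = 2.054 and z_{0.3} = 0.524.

Fisher's z: C = ½·ln((1+r)/(1−r)) = ½·ln(1.3256) = 0.1409.
n = ((z_{α} + z_β)/C)² + 3.
(2.054 + 0.524) / 0.1409 = 2.578 / 0.1409 = 18.297.
n = 18.297² + 3 = 334.77 + 3 = 337.8.
Round up.

n = 338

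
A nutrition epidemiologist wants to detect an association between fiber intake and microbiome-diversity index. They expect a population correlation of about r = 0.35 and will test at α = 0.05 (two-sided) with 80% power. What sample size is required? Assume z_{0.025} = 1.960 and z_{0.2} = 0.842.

n = 62

Fisher's z: C = ½·ln((1+r)/(1−r)) = ½·ln(2.0769) = 0.3654.
n = ((z_{α/2} + z_β)/C)² + 3.
(1.960 + 0.842) / 0.3654 = 2.802 / 0.3654 = 7.668.
n = 7.668² + 3 = 58.80 + 3 = 61.8.
Round up.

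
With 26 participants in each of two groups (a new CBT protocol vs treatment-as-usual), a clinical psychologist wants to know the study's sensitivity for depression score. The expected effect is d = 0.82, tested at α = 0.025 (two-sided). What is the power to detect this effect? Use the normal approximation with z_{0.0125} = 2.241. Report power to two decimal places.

For two equal groups, power = Φ(d·√(n/2) − z_{α/2}).
d·√(n/2) = 0.82 × √(26/2) = 0.82 × 3.606 = 2.957.
z_β = 2.957 − 2.241 = 0.716.
Power = Φ(0.716) = 0.763.

power ≈ 0.76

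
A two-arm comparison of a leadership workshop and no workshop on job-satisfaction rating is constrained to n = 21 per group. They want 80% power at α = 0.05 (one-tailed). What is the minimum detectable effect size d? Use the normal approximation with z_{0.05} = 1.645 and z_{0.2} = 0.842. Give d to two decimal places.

For two independent groups of n = 21 each: d_min = (z_{α} + z_β)·√(2/n).
z-sum = 1.645 + 0.842 = 2.487.
d_min = 2.487 × √(2/21) = 2.487 × 0.3086 = 0.768.

d_min ≈ 0.77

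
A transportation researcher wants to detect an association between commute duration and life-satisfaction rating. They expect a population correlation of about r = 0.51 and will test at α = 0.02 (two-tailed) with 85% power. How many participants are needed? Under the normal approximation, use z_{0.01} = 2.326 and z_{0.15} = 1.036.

n = 39

Fisher's z: C = ½·ln((1+r)/(1−r)) = ½·ln(3.0816) = 0.5627.
n = ((z_{α/2} + z_β)/C)² + 3.
(2.326 + 1.036) / 0.5627 = 3.362 / 0.5627 = 5.975.
n = 5.975² + 3 = 35.70 + 3 = 38.7.
Round up.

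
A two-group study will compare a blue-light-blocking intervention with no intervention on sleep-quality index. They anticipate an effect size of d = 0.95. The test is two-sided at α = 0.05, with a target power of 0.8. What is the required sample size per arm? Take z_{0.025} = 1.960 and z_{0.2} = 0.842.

n = 18 per group

For two independent groups with equal n: n = 2·((z_{α/2} + z_β) / d)².
z_{α/2} + z_β = 1.960 + 0.842 = 2.802.
n = 2 × (2.802 / 0.95)² = 2 × 2.949² = 2 × 8.70 = 17.4.
Round up to the next whole participant.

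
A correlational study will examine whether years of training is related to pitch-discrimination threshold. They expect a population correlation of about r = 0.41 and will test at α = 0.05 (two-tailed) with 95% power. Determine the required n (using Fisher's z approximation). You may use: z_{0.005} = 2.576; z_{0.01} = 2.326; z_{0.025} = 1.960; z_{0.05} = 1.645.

n = 72

Fisher's z: C = ½·ln((1+r)/(1−r)) = ½·ln(2.3898) = 0.4356.
n = ((z_{α/2} + z_β)/C)² + 3.
(1.960 + 1.645) / 0.4356 = 3.605 / 0.4356 = 8.276.
n = 8.276² + 3 = 68.49 + 3 = 71.5.
Round up.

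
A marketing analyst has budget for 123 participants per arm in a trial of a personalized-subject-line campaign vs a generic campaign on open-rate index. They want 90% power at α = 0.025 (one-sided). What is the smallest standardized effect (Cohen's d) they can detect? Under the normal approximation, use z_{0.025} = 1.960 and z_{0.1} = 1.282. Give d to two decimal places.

d_min ≈ 0.41

For two independent groups of n = 123 each: d_min = (z_{α} + z_β)·√(2/n).
z-sum = 1.960 + 1.282 = 3.242.
d_min = 3.242 × √(2/123) = 3.242 × 0.1275 = 0.413.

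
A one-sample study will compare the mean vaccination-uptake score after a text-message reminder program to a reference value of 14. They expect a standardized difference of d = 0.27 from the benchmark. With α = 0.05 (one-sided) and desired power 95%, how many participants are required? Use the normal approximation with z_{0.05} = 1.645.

For a one-sample test: n = ((z_{α} + z_β) / d)².
z_{α} + z_β = 1.645 + 1.645 = 3.290.
n = (3.290 / 0.27)² = 12.185² = 148.48.
Round up.

n = 149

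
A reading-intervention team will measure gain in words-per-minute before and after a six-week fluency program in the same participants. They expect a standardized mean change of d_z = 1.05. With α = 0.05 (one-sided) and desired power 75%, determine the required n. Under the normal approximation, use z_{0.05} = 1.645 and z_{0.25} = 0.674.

n = 5 pairs

For a paired (one-sample on differences) test: n = ((z_{α} + z_β) / d)².
z_{α} + z_β = 1.645 + 0.674 = 2.319.
n = (2.319 / 1.05)² = 2.209² = 4.88.
Round up.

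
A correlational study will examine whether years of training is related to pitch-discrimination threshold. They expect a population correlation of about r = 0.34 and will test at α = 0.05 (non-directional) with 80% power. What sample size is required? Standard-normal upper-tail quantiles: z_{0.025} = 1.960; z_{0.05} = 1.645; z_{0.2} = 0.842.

Fisher's z: C = ½·ln((1+r)/(1−r)) = ½·ln(2.0303) = 0.3541.
n = ((z_{α/2} + z_β)/C)² + 3.
(1.960 + 0.842) / 0.3541 = 2.802 / 0.3541 = 7.913.
n = 7.913² + 3 = 62.62 + 3 = 65.6.
Round up.

n = 66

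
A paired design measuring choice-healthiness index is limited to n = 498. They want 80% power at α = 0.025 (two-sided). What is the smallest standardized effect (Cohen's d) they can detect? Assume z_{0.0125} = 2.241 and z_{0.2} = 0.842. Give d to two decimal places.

d_min ≈ 0.14

For a single sample (or paired design) of n = 498: d_min = (z_{α/2} + z_β)/√n.
z-sum = 2.241 + 0.842 = 3.083.
d_min = 3.083 / √498 = 3.083 / 22.316 = 0.138.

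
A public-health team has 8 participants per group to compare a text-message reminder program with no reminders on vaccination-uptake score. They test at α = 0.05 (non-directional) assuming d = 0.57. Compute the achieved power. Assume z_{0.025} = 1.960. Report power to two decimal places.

For two equal groups, power = Φ(d·√(n/2) − z_{α/2}).
d·√(n/2) = 0.57 × √(8/2) = 0.57 × 2.000 = 1.140.
z_β = 1.140 − 1.960 = -0.820.
Power = Φ(-0.820) = 0.206.

power ≈ 0.21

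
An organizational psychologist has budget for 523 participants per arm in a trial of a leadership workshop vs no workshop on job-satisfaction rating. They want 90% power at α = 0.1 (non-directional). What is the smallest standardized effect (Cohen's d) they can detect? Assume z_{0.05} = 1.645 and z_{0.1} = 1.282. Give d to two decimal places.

For two independent groups of n = 523 each: d_min = (z_{α/2} + z_β)·√(2/n).
z-sum = 1.645 + 1.282 = 2.927.
d_min = 2.927 × √(2/523) = 2.927 × 0.0618 = 0.181.

d_min ≈ 0.18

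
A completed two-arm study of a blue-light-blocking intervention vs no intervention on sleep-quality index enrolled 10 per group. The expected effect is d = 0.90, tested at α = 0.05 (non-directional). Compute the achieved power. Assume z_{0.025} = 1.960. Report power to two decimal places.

For two equal groups, power = Φ(d·√(n/2) − z_{α/2}).
d·√(n/2) = 0.90 × √(10/2) = 0.90 × 2.236 = 2.012.
z_β = 2.012 − 1.960 = 0.052.
Power = Φ(0.052) = 0.521.

power ≈ 0.52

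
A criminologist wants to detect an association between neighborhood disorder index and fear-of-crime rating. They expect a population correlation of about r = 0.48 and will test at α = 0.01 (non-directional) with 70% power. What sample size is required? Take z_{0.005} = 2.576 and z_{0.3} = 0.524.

n = 39

Fisher's z: C = ½·ln((1+r)/(1−r)) = ½·ln(2.8462) = 0.5230.
n = ((z_{α/2} + z_β)/C)² + 3.
(2.576 + 0.524) / 0.5230 = 3.100 / 0.5230 = 5.927.
n = 5.927² + 3 = 35.13 + 3 = 38.1.
Round up.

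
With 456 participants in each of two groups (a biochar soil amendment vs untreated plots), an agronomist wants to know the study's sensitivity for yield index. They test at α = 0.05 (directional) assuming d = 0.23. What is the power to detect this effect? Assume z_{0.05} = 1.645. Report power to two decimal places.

power ≈ 0.97

For two equal groups, power = Φ(d·√(n/2) − z_{α}).
d·√(n/2) = 0.23 × √(456/2) = 0.23 × 15.100 = 3.473.
z_β = 3.473 − 1.645 = 1.828.
Power = Φ(1.828) = 0.966.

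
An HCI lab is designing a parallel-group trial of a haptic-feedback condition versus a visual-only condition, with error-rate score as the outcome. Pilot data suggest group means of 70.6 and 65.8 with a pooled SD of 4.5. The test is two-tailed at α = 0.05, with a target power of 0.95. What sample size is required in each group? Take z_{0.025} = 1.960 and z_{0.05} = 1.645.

Cohen's d = |M₁ − M₂| / SD_pooled = |70.6 − 65.8| / 4.5 = 4.8 / 4.5 = 1.067.
For two independent groups with equal n: n = 2·((z_{α/2} + z_β) / d)².
z_{α/2} + z_β = 1.960 + 1.645 = 3.605.
n = 2 × (3.605 / 1.067)² = 2 × 3.379² = 2 × 11.42 = 22.8.
Round up to the next whole participant.

n = 23 per group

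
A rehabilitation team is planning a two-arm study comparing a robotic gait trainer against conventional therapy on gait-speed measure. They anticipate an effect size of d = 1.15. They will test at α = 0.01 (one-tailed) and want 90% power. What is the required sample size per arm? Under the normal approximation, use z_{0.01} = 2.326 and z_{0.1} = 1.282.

n = 20 per group

For two independent groups with equal n: n = 2·((z_{α} + z_β) / d)².
z_{α} + z_β = 2.326 + 1.282 = 3.608.
n = 2 × (3.608 / 1.15)² = 2 × 3.137² = 2 × 9.84 = 19.7.
Round up to the next whole participant.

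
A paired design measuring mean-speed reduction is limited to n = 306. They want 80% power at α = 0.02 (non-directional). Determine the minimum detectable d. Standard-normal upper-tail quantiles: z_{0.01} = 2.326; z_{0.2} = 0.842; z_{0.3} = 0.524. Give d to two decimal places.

For a single sample (or paired design) of n = 306: d_min = (z_{α/2} + z_β)/√n.
z-sum = 2.326 + 0.842 = 3.168.
d_min = 3.168 / √306 = 3.168 / 17.493 = 0.181.

d_min ≈ 0.18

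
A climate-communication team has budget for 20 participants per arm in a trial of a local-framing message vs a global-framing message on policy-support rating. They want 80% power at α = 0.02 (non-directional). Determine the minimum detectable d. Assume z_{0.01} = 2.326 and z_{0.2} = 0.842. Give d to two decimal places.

For two independent groups of n = 20 each: d_min = (z_{α/2} + z_β)·√(2/n).
z-sum = 2.326 + 0.842 = 3.168.
d_min = 3.168 × √(2/20) = 3.168 × 0.3162 = 1.002.

d_min ≈ 1.00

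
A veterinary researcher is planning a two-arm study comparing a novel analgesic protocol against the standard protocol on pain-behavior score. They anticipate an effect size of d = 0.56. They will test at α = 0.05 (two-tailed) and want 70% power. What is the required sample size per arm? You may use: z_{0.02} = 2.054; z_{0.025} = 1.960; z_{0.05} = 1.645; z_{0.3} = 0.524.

n = 40 per group

For two independent groups with equal n: n = 2·((z_{α/2} + z_β) / d)².
z_{α/2} + z_β = 1.960 + 0.524 = 2.484.
n = 2 × (2.484 / 0.56)² = 2 × 4.436² = 2 × 19.68 = 39.4.
Round up to the next whole participant.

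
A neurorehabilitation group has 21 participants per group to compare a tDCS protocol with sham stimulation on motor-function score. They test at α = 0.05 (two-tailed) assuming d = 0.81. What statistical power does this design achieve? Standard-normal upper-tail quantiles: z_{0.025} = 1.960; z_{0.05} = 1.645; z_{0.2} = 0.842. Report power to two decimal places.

power ≈ 0.75

For two equal groups, power = Φ(d·√(n/2) − z_{α/2}).
d·√(n/2) = 0.81 × √(21/2) = 0.81 × 3.240 = 2.625.
z_β = 2.625 − 1.960 = 0.665.
Power = Φ(0.665) = 0.747.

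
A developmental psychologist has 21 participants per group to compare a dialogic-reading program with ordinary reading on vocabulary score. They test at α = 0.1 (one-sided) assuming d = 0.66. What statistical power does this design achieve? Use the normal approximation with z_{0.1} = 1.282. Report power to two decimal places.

For two equal groups, power = Φ(d·√(n/2) − z_{α}).
d·√(n/2) = 0.66 × √(21/2) = 0.66 × 3.240 = 2.139.
z_β = 2.139 − 1.282 = 0.857.
Power = Φ(0.857) = 0.804.

power ≈ 0.80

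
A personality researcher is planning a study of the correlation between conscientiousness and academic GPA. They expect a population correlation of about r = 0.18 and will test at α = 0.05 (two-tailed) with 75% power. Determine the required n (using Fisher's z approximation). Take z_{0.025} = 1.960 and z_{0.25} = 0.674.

n = 213

Fisher's z: C = ½·ln((1+r)/(1−r)) = ½·ln(1.4390) = 0.1820.
n = ((z_{α/2} + z_β)/C)² + 3.
(1.960 + 0.674) / 0.1820 = 2.634 / 0.1820 = 14.473.
n = 14.473² + 3 = 209.45 + 3 = 212.5.
Round up.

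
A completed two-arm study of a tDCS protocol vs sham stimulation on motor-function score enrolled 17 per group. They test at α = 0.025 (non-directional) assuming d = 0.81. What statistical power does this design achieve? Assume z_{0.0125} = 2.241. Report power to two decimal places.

For two equal groups, power = Φ(d·√(n/2) − z_{α/2}).
d·√(n/2) = 0.81 × √(17/2) = 0.81 × 2.915 = 2.362.
z_β = 2.362 − 2.241 = 0.121.
Power = Φ(0.121) = 0.548.

power ≈ 0.55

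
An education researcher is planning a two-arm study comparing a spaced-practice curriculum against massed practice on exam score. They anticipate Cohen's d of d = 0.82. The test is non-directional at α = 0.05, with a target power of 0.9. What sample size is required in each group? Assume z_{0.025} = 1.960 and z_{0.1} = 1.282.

For two independent groups with equal n: n = 2·((z_{α/2} + z_β) / d)².
z_{α/2} + z_β = 1.960 + 1.282 = 3.242.
n = 2 × (3.242 / 0.82)² = 2 × 3.954² = 2 × 15.63 = 31.3.
Round up to the next whole participant.

n = 32 per group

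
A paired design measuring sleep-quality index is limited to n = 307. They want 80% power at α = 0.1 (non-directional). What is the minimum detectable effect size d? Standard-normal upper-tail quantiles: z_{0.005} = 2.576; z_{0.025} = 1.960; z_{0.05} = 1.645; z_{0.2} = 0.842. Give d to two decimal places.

For a single sample (or paired design) of n = 307: d_min = (z_{α/2} + z_β)/√n.
z-sum = 1.645 + 0.842 = 2.487.
d_min = 2.487 / √307 = 2.487 / 17.521 = 0.142.

d_min ≈ 0.14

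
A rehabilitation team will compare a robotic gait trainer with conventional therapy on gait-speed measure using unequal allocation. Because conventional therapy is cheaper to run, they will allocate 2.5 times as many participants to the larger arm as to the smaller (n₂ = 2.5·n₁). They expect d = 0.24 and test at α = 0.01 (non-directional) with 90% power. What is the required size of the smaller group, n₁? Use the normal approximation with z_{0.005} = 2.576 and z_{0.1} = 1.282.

n₁ = 362

With allocation ratio k = n₂/n₁ = 2.5, Var(x̄₁−x̄₂) = σ²(1/n₁ + 1/(k·n₁)) = σ²·(k+1)/(k·n₁).
So n₁ = (1 + 1/k)·((z_{α/2} + z_β)/d)² = 1.400 × (3.858/0.24)².
n₁ = 1.400 × 258.41 = 361.8.
Round up: n₁ = 362, giving n₂ = 2.5 × 362 = 905.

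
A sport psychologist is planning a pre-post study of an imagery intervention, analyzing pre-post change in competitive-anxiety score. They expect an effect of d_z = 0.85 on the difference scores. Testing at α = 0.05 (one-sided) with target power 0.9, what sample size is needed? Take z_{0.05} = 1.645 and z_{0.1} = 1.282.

For a paired (one-sample on differences) test: n = ((z_{α} + z_β) / d)².
z_{α} + z_β = 1.645 + 1.282 = 2.927.
n = (2.927 / 0.85)² = 3.444² = 11.86.
Round up.

n = 12 pairs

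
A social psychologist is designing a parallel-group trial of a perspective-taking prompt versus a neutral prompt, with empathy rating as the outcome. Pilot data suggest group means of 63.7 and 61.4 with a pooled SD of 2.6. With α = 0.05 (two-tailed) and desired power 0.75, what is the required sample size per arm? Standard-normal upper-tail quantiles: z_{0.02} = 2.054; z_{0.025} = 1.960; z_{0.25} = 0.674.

Cohen's d = |M₁ − M₂| / SD_pooled = |63.7 − 61.4| / 2.6 = 2.3 / 2.6 = 0.885.
For two independent groups with equal n: n = 2·((z_{α/2} + z_β) / d)².
z_{α/2} + z_β = 1.960 + 0.674 = 2.634.
n = 2 × (2.634 / 0.885)² = 2 × 2.976² = 2 × 8.86 = 17.7.
Round up to the next whole participant.

n = 18 per group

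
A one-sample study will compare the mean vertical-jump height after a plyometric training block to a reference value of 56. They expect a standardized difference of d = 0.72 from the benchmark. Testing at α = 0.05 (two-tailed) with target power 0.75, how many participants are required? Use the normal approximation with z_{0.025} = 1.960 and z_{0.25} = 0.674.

n = 14

For a one-sample test: n = ((z_{α/2} + z_β) / d)².
z_{α/2} + z_β = 1.960 + 0.674 = 2.634.
n = (2.634 / 0.72)² = 3.658² = 13.38.
Round up.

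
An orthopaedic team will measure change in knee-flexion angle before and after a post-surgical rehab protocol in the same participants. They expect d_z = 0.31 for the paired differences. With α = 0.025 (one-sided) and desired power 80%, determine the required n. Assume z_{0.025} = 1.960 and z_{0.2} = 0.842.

For a paired (one-sample on differences) test: n = ((z_{α} + z_β) / d)².
z_{α} + z_β = 1.960 + 0.842 = 2.802.
n = (2.802 / 0.31)² = 9.039² = 81.70.
Round up.

n = 82 pairs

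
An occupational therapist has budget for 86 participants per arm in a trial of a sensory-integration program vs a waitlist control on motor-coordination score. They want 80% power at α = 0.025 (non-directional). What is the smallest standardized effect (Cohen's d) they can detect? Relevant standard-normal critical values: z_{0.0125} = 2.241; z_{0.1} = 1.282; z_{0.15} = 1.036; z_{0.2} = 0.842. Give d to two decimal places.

d_min ≈ 0.47

For two independent groups of n = 86 each: d_min = (z_{α/2} + z_β)·√(2/n).
z-sum = 2.241 + 0.842 = 3.083.
d_min = 3.083 × √(2/86) = 3.083 × 0.1525 = 0.470.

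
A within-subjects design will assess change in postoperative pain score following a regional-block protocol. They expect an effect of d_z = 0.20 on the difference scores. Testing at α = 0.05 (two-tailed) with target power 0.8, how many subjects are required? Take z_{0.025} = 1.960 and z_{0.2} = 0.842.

For a paired (one-sample on differences) test: n = ((z_{α/2} + z_β) / d)².
z_{α/2} + z_β = 1.960 + 0.842 = 2.802.
n = (2.802 / 0.20)² = 14.010² = 196.28.
Round up.

n = 197 pairs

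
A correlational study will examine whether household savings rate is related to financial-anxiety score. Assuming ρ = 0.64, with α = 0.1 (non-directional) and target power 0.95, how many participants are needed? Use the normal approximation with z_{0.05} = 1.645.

n = 22

Fisher's z: C = ½·ln((1+r)/(1−r)) = ½·ln(4.5556) = 0.7582.
n = ((z_{α/2} + z_β)/C)² + 3.
(1.645 + 1.645) / 0.7582 = 3.290 / 0.7582 = 4.339.
n = 4.339² + 3 = 18.83 + 3 = 21.8.
Round up.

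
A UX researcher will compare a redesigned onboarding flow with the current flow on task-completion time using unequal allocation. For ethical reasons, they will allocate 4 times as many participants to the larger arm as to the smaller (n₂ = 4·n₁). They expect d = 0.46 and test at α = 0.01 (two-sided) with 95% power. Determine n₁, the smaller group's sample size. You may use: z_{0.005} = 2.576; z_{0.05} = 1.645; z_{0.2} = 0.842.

n₁ = 106

With allocation ratio k = n₂/n₁ = 4, Var(x̄₁−x̄₂) = σ²(1/n₁ + 1/(k·n₁)) = σ²·(k+1)/(k·n₁).
So n₁ = (1 + 1/k)·((z_{α/2} + z_β)/d)² = 1.250 × (4.221/0.46)².
n₁ = 1.250 × 84.20 = 105.3.
Round up: n₁ = 106, giving n₂ = 4 × 106 = 424.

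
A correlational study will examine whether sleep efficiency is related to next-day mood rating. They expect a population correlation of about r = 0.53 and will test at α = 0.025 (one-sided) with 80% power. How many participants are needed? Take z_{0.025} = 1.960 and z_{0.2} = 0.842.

Fisher's z: C = ½·ln((1+r)/(1−r)) = ½·ln(3.2553) = 0.5901.
n = ((z_{α} + z_β)/C)² + 3.
(1.960 + 0.842) / 0.5901 = 2.802 / 0.5901 = 4.748.
n = 4.748² + 3 = 22.55 + 3 = 25.5.
Round up.

n = 26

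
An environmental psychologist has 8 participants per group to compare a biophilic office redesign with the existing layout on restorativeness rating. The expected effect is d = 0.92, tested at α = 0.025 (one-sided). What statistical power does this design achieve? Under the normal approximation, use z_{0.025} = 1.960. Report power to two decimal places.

For two equal groups, power = Φ(d·√(n/2) − z_{α}).
d·√(n/2) = 0.92 × √(8/2) = 0.92 × 2.000 = 1.840.
z_β = 1.840 − 1.960 = -0.120.
Power = Φ(-0.120) = 0.452.

power ≈ 0.45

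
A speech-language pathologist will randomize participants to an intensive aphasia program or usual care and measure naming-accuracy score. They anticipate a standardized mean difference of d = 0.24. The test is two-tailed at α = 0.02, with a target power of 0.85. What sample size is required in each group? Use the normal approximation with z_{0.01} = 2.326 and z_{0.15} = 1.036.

For two independent groups with equal n: n = 2·((z_{α/2} + z_β) / d)².
z_{α/2} + z_β = 2.326 + 1.036 = 3.362.
n = 2 × (3.362 / 0.24)² = 2 × 14.008² = 2 × 196.23 = 392.5.
Round up to the next whole participant.

n = 393 per group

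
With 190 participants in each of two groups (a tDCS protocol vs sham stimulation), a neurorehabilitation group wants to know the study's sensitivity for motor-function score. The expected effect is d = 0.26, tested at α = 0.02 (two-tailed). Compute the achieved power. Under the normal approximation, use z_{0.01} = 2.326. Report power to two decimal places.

power ≈ 0.58

For two equal groups, power = Φ(d·√(n/2) − z_{α/2}).
d·√(n/2) = 0.26 × √(190/2) = 0.26 × 9.747 = 2.534.
z_β = 2.534 − 2.326 = 0.208.
Power = Φ(0.208) = 0.582.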